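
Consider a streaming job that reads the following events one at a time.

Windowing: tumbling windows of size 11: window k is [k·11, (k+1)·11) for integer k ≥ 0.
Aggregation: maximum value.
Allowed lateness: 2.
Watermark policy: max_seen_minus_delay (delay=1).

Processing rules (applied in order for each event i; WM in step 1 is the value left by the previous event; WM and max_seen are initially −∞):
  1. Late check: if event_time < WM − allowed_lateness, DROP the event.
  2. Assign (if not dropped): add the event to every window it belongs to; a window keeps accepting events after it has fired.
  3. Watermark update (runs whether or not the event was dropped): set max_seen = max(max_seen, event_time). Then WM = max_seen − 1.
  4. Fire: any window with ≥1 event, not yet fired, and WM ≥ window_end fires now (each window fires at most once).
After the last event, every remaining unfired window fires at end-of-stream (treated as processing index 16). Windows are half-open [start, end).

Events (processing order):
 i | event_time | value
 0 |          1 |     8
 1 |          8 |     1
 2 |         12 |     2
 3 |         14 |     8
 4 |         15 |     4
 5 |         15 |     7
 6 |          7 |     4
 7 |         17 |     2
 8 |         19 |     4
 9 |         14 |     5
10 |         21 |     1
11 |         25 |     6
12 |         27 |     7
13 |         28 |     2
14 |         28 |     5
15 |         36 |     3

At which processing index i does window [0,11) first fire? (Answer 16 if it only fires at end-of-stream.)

i=0 t=1 v=8: → [0,11); WM=0
i=1 t=8 v=1: → [0,11); WM=7
i=2 t=12 v=2: → [11,22); WM=11; [0,11) fires=8
i=3 t=14 v=8: → [11,22); WM=13
i=4 t=15 v=4: → [11,22); WM=14
i=5 t=15 v=7: → [11,22); WM=14
i=6 t=7 v=4: DROP (t<14-2); WM=14
i=7 t=17 v=2: → [11,22); WM=16
i=8 t=19 v=4: → [11,22); WM=18
i=9 t=14 v=5: DROP (t<18-2); WM=18
i=10 t=21 v=1: → [11,22); WM=20
i=11 t=25 v=6: → [22,33); WM=24; [11,22) fires=8
i=12 t=27 v=7: → [22,33); WM=26
i=13 t=28 v=2: → [22,33); WM=27
i=14 t=28 v=5: → [22,33); WM=27
i=15 t=36 v=3: → [33,44); WM=35; [22,33) fires=7

2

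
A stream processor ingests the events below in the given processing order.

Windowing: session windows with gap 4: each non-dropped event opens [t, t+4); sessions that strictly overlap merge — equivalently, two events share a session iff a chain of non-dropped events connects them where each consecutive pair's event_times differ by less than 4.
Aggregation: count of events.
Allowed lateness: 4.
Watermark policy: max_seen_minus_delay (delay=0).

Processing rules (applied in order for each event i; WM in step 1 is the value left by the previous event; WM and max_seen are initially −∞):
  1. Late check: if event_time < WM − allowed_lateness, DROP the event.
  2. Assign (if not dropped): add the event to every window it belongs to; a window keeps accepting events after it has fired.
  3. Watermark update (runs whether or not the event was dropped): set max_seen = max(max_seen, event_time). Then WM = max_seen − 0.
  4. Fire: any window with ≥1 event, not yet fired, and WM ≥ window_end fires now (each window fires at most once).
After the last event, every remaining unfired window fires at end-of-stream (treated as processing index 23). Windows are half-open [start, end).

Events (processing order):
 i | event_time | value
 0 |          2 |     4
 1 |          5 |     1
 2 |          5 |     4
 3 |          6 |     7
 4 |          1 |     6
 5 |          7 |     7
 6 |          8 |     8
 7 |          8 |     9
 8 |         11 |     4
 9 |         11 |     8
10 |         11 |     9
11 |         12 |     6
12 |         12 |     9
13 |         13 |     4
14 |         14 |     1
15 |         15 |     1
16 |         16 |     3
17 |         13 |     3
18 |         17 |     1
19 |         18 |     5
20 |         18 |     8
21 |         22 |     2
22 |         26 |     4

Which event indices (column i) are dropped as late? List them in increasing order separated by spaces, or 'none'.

i=0 t=2 v=4: → [2,6); WM=2
i=1 t=5 v=1: → [2,9); WM=5
i=2 t=5 v=4: → [2,9); WM=5
i=3 t=6 v=7: → [2,10); WM=6
i=4 t=1 v=6: DROP (t<6-4); WM=6
i=5 t=7 v=7: → [2,11); WM=7
i=6 t=8 v=8: → [2,12); WM=8
i=7 t=8 v=9: → [2,12); WM=8
i=8 t=11 v=4: → [2,15); WM=11
i=9 t=11 v=8: → [2,15); WM=11
i=10 t=11 v=9: → [2,15); WM=11
i=11 t=12 v=6: → [2,16); WM=12
i=12 t=12 v=9: → [2,16); WM=12
i=13 t=13 v=4: → [2,17); WM=13
i=14 t=14 v=1: → [2,18); WM=14
i=15 t=15 v=1: → [2,19); WM=15
i=16 t=16 v=3: → [2,20); WM=16
i=17 t=13 v=3: → [2,20); WM=16
i=18 t=17 v=1: → [2,21); WM=17
i=19 t=18 v=5: → [2,22); WM=18
i=20 t=18 v=8: → [2,22); WM=18
i=21 t=22 v=2: → [22,26); WM=22
i=22 t=26 v=4: → [26,30); WM=26

4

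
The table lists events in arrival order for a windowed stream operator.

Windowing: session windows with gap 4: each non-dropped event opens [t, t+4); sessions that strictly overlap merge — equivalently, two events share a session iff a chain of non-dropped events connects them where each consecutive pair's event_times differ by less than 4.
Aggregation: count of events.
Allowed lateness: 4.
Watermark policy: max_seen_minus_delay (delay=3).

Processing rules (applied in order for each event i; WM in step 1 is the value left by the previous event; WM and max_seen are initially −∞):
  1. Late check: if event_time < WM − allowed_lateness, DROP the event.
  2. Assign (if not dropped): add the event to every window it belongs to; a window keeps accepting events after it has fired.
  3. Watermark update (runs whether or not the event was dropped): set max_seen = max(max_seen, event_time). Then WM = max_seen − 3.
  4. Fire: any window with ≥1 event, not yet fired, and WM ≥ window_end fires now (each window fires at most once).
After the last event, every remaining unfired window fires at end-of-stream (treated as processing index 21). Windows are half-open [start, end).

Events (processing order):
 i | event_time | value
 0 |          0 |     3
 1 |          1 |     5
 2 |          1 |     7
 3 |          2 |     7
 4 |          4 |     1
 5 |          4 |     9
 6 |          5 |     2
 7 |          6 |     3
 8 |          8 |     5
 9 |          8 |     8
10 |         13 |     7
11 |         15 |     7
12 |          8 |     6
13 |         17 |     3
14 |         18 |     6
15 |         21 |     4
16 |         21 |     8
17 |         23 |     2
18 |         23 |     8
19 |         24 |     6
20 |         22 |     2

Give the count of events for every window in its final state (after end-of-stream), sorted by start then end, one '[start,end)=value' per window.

[0,12)=11 [13,28)=10

i=0 t=0 v=3: → [0,4); WM=-3
i=1 t=1 v=5: → [0,5); WM=-2
i=2 t=1 v=7: → [0,5); WM=-2
i=3 t=2 v=7: → [0,6); WM=-1
i=4 t=4 v=1: → [0,8); WM=1
i=5 t=4 v=9: → [0,8); WM=1
i=6 t=5 v=2: → [0,9); WM=2
i=7 t=6 v=3: → [0,10); WM=3
i=8 t=8 v=5: → [0,12); WM=5
i=9 t=8 v=8: → [0,12); WM=5
i=10 t=13 v=7: → [13,17); WM=10
i=11 t=15 v=7: → [13,19); WM=12
i=12 t=8 v=6: → [0,12); WM=12
i=13 t=17 v=3: → [13,21); WM=14
i=14 t=18 v=6: → [13,22); WM=15
i=15 t=21 v=4: → [13,25); WM=18
i=16 t=21 v=8: → [13,25); WM=18
i=17 t=23 v=2: → [13,27); WM=20
i=18 t=23 v=8: → [13,27); WM=20
i=19 t=24 v=6: → [13,28); WM=21
i=20 t=22 v=2: → [13,28); WM=21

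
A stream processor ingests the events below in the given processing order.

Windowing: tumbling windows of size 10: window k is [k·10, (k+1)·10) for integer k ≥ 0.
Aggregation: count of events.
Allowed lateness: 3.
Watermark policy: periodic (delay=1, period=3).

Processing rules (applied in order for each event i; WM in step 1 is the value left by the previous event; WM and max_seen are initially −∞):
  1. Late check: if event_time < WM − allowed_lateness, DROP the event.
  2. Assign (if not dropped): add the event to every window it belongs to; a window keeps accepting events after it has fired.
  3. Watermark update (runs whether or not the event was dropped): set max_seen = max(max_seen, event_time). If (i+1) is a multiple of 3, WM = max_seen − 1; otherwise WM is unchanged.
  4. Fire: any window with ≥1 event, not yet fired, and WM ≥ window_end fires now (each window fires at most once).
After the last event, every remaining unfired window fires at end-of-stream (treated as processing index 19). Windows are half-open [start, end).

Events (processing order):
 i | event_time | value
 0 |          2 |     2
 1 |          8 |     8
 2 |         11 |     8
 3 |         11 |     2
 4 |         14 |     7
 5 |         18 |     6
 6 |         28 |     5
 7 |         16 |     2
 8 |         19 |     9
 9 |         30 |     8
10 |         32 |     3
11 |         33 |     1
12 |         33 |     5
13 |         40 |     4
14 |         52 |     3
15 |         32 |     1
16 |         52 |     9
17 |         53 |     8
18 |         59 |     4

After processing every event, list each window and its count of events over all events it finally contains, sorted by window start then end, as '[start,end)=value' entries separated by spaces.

[0,10)=2 [10,20)=6 [20,30)=1 [30,40)=4 [40,50)=1 [50,60)=4

i=0 t=2 v=2: → [0,10); WM=−∞
i=1 t=8 v=8: → [0,10); WM=−∞
i=2 t=11 v=8: → [10,20); WM=10; [0,10) fires=2
i=3 t=11 v=2: → [10,20); WM=10
i=4 t=14 v=7: → [10,20); WM=10
i=5 t=18 v=6: → [10,20); WM=17
i=6 t=28 v=5: → [20,30); WM=17
i=7 t=16 v=2: → [10,20); WM=17
i=8 t=19 v=9: → [10,20); WM=27; [10,20) fires=6
i=9 t=30 v=8: → [30,40); WM=27
i=10 t=32 v=3: → [30,40); WM=27
i=11 t=33 v=1: → [30,40); WM=32; [20,30) fires=1
i=12 t=33 v=5: → [30,40); WM=32
i=13 t=40 v=4: → [40,50); WM=32
i=14 t=52 v=3: → [50,60); WM=51; [30,40) fires=4 [40,50) fires=1
i=15 t=32 v=1: DROP (t<51-3); WM=51
i=16 t=52 v=9: → [50,60); WM=51
i=17 t=53 v=8: → [50,60); WM=52
i=18 t=59 v=4: → [50,60); WM=52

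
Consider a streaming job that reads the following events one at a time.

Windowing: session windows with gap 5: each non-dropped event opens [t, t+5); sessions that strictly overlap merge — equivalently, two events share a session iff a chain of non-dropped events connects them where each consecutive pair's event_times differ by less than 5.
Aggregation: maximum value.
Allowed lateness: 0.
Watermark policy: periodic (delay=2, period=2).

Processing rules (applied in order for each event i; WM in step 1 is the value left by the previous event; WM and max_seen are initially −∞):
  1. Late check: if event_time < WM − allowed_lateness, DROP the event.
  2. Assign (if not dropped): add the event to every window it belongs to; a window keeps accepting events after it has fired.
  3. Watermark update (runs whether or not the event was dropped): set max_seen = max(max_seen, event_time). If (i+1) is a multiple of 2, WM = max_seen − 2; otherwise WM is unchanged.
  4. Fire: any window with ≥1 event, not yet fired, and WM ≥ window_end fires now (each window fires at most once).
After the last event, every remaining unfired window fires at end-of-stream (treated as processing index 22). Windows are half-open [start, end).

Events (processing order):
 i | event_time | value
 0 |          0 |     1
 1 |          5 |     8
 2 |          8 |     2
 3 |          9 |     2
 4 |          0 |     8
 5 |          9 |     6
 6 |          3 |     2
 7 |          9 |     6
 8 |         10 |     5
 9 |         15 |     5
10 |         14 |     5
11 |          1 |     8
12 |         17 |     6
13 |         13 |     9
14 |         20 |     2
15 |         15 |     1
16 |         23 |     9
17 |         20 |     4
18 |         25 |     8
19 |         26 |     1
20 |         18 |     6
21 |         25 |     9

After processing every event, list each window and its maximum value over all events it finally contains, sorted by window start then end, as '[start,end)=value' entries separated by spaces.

[0,5)=1 [5,31)=9

i=0 t=0 v=1: → [0,5); WM=−∞
i=1 t=5 v=8: → [5,10); WM=3
i=2 t=8 v=2: → [5,13); WM=3
i=3 t=9 v=2: → [5,14); WM=7
i=4 t=0 v=8: DROP (t<7-0); WM=7
i=5 t=9 v=6: → [5,14); WM=7
i=6 t=3 v=2: DROP (t<7-0); WM=7
i=7 t=9 v=6: → [5,14); WM=7
i=8 t=10 v=5: → [5,15); WM=7
i=9 t=15 v=5: → [15,20); WM=13
i=10 t=14 v=5: → [5,20); WM=13
i=11 t=1 v=8: DROP (t<13-0); WM=13
i=12 t=17 v=6: → [5,22); WM=13
i=13 t=13 v=9: → [5,22); WM=15
i=14 t=20 v=2: → [5,25); WM=15
i=15 t=15 v=1: → [5,25); WM=18
i=16 t=23 v=9: → [5,28); WM=18
i=17 t=20 v=4: → [5,28); WM=21
i=18 t=25 v=8: → [5,30); WM=21
i=19 t=26 v=1: → [5,31); WM=24
i=20 t=18 v=6: DROP (t<24-0); WM=24
i=21 t=25 v=9: → [5,31); WM=24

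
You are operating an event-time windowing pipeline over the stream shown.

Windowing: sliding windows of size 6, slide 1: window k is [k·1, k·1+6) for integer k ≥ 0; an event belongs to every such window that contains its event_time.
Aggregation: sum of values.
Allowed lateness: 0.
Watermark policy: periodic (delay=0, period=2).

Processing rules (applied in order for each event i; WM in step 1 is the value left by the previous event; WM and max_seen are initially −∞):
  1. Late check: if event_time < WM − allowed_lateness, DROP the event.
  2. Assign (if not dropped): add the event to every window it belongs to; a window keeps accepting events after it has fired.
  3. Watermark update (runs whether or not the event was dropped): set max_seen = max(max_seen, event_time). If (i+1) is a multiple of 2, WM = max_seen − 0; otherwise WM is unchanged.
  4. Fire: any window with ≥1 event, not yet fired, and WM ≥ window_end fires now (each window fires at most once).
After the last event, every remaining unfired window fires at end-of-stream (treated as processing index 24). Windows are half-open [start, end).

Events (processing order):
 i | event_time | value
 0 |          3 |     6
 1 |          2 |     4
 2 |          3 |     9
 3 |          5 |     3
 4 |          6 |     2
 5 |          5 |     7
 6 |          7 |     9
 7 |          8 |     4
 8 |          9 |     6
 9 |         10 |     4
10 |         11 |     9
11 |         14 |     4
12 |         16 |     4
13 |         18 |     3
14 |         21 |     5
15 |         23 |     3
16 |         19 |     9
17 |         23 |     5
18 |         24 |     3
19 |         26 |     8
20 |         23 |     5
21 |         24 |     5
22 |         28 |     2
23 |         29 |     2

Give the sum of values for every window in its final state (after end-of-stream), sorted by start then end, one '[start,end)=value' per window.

[0,6)=29 [1,7)=31 [2,8)=40 [3,9)=40 [4,10)=31 [5,11)=35 [6,12)=34 [7,13)=32 [8,14)=23 [9,15)=23 [10,16)=17 [11,17)=17 [12,18)=8 [13,19)=11 [14,20)=11 [15,21)=7 [16,22)=12 [17,23)=8 [18,24)=16 [19,25)=16 [20,26)=16 [21,27)=24 [22,28)=19 [23,29)=21 [24,30)=15 [25,31)=12 [26,32)=12 [27,33)=4 [28,34)=4 [29,35)=2

i=0 t=3 v=6: → [3,9),[2,8),[1,7),[0,6); WM=−∞
i=1 t=2 v=4: → [2,8),[1,7),[0,6); WM=3
i=2 t=3 v=9: → [3,9),[2,8),[1,7),[0,6); WM=3
i=3 t=5 v=3: → [5,11),[4,10),[3,9),[2,8),[1,7),[0,6); WM=5
i=4 t=6 v=2: → [6,12),[5,11),[4,10),[3,9),[2,8),[1,7); WM=5
i=5 t=5 v=7: → [5,11),[4,10),[3,9),[2,8),[1,7),[0,6); WM=6; [0,6) fires=29
i=6 t=7 v=9: → [7,13),[6,12),[5,11),[4,10),[3,9),[2,8); WM=6
i=7 t=8 v=4: → [8,14),[7,13),[6,12),[5,11),[4,10),[3,9); WM=8; [1,7) fires=31 [2,8) fires=40
i=8 t=9 v=6: → [9,15),[8,14),[7,13),[6,12),[5,11),[4,10); WM=8
i=9 t=10 v=4: → [10,16),[9,15),[8,14),[7,13),[6,12),[5,11); WM=10; [3,9) fires=40 [4,10) fires=31
i=10 t=11 v=9: → [11,17),[10,16),[9,15),[8,14),[7,13),[6,12); WM=10
i=11 t=14 v=4: → [14,20),[13,19),[12,18),[11,17),[10,16),[9,15); WM=14; [5,11) fires=35 [6,12) fires=34 [7,13) fires=32 [8,14) fires=23
i=12 t=16 v=4: → [16,22),[15,21),[14,20),[13,19),[12,18),[11,17); WM=14
i=13 t=18 v=3: → [18,24),[17,23),[16,22),[15,21),[14,20),[13,19); WM=18; [9,15) fires=23 [10,16) fires=17 [11,17) fires=17 [12,18) fires=8
i=14 t=21 v=5: → [21,27),[20,26),[19,25),[18,24),[17,23),[16,22); WM=18
i=15 t=23 v=3: → [23,29),[22,28),[21,27),[20,26),[19,25),[18,24); WM=23; [13,19) fires=11 [14,20) fires=11 [15,21) fires=7 [16,22) fires=12 [17,23) fires=8
i=16 t=19 v=9: DROP (t<23-0); WM=23
i=17 t=23 v=5: → [23,29),[22,28),[21,27),[20,26),[19,25),[18,24); WM=23
i=18 t=24 v=3: → [24,30),[23,29),[22,28),[21,27),[20,26),[19,25); WM=23
i=19 t=26 v=8: → [26,32),[25,31),[24,30),[23,29),[22,28),[21,27); WM=26; [18,24) fires=16 [19,25) fires=16 [20,26) fires=16
i=20 t=23 v=5: DROP (t<26-0); WM=26
i=21 t=24 v=5: DROP (t<26-0); WM=26
i=22 t=28 v=2: → [28,34),[27,33),[26,32),[25,31),[24,30),[23,29); WM=26
i=23 t=29 v=2: → [29,35),[28,34),[27,33),[26,32),[25,31),[24,30); WM=29; [21,27) fires=24 [22,28) fires=19 [23,29) fires=21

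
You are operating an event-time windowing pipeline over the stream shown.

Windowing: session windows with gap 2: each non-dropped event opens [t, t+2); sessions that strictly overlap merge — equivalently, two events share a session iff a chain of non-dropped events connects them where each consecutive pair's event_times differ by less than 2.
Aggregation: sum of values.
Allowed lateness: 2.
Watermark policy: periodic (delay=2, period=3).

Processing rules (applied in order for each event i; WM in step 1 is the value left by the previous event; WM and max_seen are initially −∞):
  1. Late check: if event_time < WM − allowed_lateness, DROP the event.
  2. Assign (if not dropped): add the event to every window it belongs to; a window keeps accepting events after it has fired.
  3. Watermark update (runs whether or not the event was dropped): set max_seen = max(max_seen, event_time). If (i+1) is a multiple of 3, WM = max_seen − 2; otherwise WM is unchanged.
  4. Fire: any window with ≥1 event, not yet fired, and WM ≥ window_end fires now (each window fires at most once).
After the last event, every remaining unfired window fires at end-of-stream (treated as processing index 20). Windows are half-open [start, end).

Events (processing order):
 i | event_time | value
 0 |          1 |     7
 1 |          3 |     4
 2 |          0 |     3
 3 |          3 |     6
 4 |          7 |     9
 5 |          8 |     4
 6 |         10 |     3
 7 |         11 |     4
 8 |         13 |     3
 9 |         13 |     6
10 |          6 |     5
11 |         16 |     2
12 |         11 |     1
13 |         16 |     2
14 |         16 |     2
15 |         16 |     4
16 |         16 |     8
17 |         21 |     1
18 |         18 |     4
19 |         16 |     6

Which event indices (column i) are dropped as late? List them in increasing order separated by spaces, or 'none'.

i=0 t=1 v=7: → [1,3); WM=−∞
i=1 t=3 v=4: → [3,5); WM=−∞
i=2 t=0 v=3: → [0,3); WM=1
i=3 t=3 v=6: → [3,5); WM=1
i=4 t=7 v=9: → [7,9); WM=1
i=5 t=8 v=4: → [7,10); WM=6
i=6 t=10 v=3: → [10,12); WM=6
i=7 t=11 v=4: → [10,13); WM=6
i=8 t=13 v=3: → [13,15); WM=11
i=9 t=13 v=6: → [13,15); WM=11
i=10 t=6 v=5: DROP (t<11-2); WM=11
i=11 t=16 v=2: → [16,18); WM=14
i=12 t=11 v=1: DROP (t<14-2); WM=14
i=13 t=16 v=2: → [16,18); WM=14
i=14 t=16 v=2: → [16,18); WM=14
i=15 t=16 v=4: → [16,18); WM=14
i=16 t=16 v=8: → [16,18); WM=14
i=17 t=21 v=1: → [21,23); WM=19
i=18 t=18 v=4: → [18,20); WM=19
i=19 t=16 v=6: DROP (t<19-2); WM=19

10 12 19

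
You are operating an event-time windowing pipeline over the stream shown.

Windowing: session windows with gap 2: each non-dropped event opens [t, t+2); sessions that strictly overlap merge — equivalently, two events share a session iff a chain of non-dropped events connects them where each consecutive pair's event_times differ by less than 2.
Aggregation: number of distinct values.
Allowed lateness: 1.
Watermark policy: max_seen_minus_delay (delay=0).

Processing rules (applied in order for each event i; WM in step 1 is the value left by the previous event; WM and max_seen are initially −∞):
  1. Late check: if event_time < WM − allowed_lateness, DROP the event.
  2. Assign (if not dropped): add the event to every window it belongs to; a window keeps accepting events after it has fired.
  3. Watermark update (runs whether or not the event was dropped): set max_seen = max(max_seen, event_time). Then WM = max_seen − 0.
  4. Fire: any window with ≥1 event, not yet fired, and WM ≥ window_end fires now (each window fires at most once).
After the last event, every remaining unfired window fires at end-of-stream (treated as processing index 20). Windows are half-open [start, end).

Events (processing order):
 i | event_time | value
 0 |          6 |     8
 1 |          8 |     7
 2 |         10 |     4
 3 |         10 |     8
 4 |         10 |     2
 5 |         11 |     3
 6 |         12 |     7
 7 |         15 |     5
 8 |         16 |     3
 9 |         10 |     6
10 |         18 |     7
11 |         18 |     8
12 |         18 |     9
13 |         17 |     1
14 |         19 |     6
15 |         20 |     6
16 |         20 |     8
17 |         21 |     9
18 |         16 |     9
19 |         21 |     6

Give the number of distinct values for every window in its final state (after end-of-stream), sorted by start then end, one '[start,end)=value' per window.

[6,8)=1 [8,10)=1 [10,14)=5 [15,23)=7

i=0 t=6 v=8: → [6,8); WM=6
i=1 t=8 v=7: → [8,10); WM=8
i=2 t=10 v=4: → [10,12); WM=10
i=3 t=10 v=8: → [10,12); WM=10
i=4 t=10 v=2: → [10,12); WM=10
i=5 t=11 v=3: → [10,13); WM=11
i=6 t=12 v=7: → [10,14); WM=12
i=7 t=15 v=5: → [15,17); WM=15
i=8 t=16 v=3: → [15,18); WM=16
i=9 t=10 v=6: DROP (t<16-1); WM=16
i=10 t=18 v=7: → [18,20); WM=18
i=11 t=18 v=8: → [18,20); WM=18
i=12 t=18 v=9: → [18,20); WM=18
i=13 t=17 v=1: → [15,20); WM=18
i=14 t=19 v=6: → [15,21); WM=19
i=15 t=20 v=6: → [15,22); WM=20
i=16 t=20 v=8: → [15,22); WM=20
i=17 t=21 v=9: → [15,23); WM=21
i=18 t=16 v=9: DROP (t<21-1); WM=21
i=19 t=21 v=6: → [15,23); WM=21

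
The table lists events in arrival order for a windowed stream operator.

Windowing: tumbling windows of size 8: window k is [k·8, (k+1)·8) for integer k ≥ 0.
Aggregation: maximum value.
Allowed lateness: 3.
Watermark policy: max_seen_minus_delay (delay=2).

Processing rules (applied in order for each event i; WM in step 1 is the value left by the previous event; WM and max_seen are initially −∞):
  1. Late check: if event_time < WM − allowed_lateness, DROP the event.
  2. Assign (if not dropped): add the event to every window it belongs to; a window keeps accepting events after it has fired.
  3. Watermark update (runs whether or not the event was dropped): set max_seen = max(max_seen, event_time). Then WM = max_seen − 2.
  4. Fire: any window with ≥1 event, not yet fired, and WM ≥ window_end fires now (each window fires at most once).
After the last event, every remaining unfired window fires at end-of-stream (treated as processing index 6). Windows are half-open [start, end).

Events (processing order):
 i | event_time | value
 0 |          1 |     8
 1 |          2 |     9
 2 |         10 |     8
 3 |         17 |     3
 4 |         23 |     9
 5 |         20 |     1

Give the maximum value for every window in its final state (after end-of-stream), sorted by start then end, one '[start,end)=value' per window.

[0,8)=9 [8,16)=8 [16,24)=9

i=0 t=1 v=8: → [0,8); WM=-1
i=1 t=2 v=9: → [0,8); WM=0
i=2 t=10 v=8: → [8,16); WM=8; [0,8) fires=9
i=3 t=17 v=3: → [16,24); WM=15
i=4 t=23 v=9: → [16,24); WM=21; [8,16) fires=8
i=5 t=20 v=1: → [16,24); WM=21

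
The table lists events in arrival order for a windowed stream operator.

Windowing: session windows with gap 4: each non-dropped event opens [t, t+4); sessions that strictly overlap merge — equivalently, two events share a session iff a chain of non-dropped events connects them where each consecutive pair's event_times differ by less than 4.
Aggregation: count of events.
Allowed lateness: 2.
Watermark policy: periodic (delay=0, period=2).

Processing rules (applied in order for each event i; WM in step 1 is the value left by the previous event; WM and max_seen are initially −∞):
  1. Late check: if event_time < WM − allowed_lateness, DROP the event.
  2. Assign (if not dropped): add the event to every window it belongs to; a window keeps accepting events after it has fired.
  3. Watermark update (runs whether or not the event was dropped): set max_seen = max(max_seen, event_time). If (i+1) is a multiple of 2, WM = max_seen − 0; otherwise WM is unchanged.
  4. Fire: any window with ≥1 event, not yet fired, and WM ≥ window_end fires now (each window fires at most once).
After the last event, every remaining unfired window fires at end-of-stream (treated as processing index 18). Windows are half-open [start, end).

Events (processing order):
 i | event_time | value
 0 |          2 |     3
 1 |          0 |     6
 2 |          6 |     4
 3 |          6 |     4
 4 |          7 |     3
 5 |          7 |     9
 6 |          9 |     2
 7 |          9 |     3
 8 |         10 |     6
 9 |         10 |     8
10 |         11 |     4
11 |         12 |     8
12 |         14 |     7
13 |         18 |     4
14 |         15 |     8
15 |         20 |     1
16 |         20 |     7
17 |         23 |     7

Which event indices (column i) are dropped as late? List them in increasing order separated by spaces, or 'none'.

14

i=0 t=2 v=3: → [2,6); WM=−∞
i=1 t=0 v=6: → [0,6); WM=2
i=2 t=6 v=4: → [6,10); WM=2
i=3 t=6 v=4: → [6,10); WM=6
i=4 t=7 v=3: → [6,11); WM=6
i=5 t=7 v=9: → [6,11); WM=7
i=6 t=9 v=2: → [6,13); WM=7
i=7 t=9 v=3: → [6,13); WM=9
i=8 t=10 v=6: → [6,14); WM=9
i=9 t=10 v=8: → [6,14); WM=10
i=10 t=11 v=4: → [6,15); WM=10
i=11 t=12 v=8: → [6,16); WM=12
i=12 t=14 v=7: → [6,18); WM=12
i=13 t=18 v=4: → [18,22); WM=18
i=14 t=15 v=8: DROP (t<18-2); WM=18
i=15 t=20 v=1: → [18,24); WM=20
i=16 t=20 v=7: → [18,24); WM=20
i=17 t=23 v=7: → [18,27); WM=23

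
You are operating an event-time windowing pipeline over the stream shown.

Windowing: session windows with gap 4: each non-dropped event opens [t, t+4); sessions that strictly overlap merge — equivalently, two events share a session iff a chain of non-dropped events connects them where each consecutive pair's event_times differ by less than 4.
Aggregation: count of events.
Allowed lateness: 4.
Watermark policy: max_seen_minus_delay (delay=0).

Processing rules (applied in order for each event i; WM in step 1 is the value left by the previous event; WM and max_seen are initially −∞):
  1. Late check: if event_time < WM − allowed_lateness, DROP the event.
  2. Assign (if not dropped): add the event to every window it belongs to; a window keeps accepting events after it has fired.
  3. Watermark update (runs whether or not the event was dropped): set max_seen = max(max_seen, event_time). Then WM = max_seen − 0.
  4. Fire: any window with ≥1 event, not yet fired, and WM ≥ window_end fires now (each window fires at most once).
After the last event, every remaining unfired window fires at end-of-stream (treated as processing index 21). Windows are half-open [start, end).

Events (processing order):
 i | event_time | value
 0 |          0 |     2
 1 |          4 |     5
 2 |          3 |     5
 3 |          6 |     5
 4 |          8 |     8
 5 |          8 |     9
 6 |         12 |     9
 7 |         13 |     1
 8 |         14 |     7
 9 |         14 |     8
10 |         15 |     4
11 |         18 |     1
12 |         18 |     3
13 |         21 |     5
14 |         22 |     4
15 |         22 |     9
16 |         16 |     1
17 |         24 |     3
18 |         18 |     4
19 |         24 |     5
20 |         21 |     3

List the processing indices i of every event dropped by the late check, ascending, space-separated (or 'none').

16 18

i=0 t=0 v=2: → [0,4); WM=0
i=1 t=4 v=5: → [4,8); WM=4
i=2 t=3 v=5: → [0,8); WM=4
i=3 t=6 v=5: → [0,10); WM=6
i=4 t=8 v=8: → [0,12); WM=8
i=5 t=8 v=9: → [0,12); WM=8
i=6 t=12 v=9: → [12,16); WM=12
i=7 t=13 v=1: → [12,17); WM=13
i=8 t=14 v=7: → [12,18); WM=14
i=9 t=14 v=8: → [12,18); WM=14
i=10 t=15 v=4: → [12,19); WM=15
i=11 t=18 v=1: → [12,22); WM=18
i=12 t=18 v=3: → [12,22); WM=18
i=13 t=21 v=5: → [12,25); WM=21
i=14 t=22 v=4: → [12,26); WM=22
i=15 t=22 v=9: → [12,26); WM=22
i=16 t=16 v=1: DROP (t<22-4); WM=22
i=17 t=24 v=3: → [12,28); WM=24
i=18 t=18 v=4: DROP (t<24-4); WM=24
i=19 t=24 v=5: → [12,28); WM=24
i=20 t=21 v=3: → [12,28); WM=24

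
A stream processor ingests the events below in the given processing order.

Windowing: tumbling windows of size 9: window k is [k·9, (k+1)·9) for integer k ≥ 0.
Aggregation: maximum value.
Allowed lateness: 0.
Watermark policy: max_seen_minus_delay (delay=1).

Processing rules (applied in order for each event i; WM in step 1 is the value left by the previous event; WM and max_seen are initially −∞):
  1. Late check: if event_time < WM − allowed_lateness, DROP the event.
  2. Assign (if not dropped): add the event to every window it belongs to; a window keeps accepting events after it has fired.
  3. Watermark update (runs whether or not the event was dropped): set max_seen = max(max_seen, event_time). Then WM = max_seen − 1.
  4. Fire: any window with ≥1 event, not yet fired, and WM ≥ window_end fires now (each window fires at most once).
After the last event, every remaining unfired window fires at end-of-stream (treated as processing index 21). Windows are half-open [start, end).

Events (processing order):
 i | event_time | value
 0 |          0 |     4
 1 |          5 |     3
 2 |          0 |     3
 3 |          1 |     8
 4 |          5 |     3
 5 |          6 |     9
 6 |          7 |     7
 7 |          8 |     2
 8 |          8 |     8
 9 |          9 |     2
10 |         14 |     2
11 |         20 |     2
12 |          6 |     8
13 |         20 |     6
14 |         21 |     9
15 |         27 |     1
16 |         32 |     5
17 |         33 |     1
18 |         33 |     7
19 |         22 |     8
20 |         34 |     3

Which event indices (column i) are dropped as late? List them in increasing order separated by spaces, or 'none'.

i=0 t=0 v=4: → [0,9); WM=-1
i=1 t=5 v=3: → [0,9); WM=4
i=2 t=0 v=3: DROP (t<4-0); WM=4
i=3 t=1 v=8: DROP (t<4-0); WM=4
i=4 t=5 v=3: → [0,9); WM=4
i=5 t=6 v=9: → [0,9); WM=5
i=6 t=7 v=7: → [0,9); WM=6
i=7 t=8 v=2: → [0,9); WM=7
i=8 t=8 v=8: → [0,9); WM=7
i=9 t=9 v=2: → [9,18); WM=8
i=10 t=14 v=2: → [9,18); WM=13; [0,9) fires=9
i=11 t=20 v=2: → [18,27); WM=19; [9,18) fires=2
i=12 t=6 v=8: DROP (t<19-0); WM=19
i=13 t=20 v=6: → [18,27); WM=19
i=14 t=21 v=9: → [18,27); WM=20
i=15 t=27 v=1: → [27,36); WM=26
i=16 t=32 v=5: → [27,36); WM=31; [18,27) fires=9
i=17 t=33 v=1: → [27,36); WM=32
i=18 t=33 v=7: → [27,36); WM=32
i=19 t=22 v=8: DROP (t<32-0); WM=32
i=20 t=34 v=3: → [27,36); WM=33

2 3 12 19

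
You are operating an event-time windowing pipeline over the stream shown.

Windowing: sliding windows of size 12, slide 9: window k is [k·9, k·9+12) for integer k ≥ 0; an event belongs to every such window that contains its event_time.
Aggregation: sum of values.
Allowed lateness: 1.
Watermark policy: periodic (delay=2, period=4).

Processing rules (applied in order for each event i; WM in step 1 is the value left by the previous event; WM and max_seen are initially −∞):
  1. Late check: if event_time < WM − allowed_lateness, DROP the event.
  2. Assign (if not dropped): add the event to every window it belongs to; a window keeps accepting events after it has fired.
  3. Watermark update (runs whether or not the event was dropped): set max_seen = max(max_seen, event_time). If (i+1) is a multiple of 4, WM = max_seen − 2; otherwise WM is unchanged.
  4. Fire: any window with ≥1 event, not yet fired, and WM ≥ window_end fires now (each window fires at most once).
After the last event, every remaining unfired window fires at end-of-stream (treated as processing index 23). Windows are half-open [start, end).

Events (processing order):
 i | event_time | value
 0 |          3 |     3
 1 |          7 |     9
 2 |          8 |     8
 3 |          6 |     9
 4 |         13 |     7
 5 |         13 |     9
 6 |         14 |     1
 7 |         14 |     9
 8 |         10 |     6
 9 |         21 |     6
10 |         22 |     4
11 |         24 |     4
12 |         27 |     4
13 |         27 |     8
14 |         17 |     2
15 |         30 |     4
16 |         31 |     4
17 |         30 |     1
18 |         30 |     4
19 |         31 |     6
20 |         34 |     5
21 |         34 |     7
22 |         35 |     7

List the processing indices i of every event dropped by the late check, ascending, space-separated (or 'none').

i=0 t=3 v=3: → [0,12); WM=−∞
i=1 t=7 v=9: → [0,12); WM=−∞
i=2 t=8 v=8: → [0,12); WM=−∞
i=3 t=6 v=9: → [0,12); WM=6
i=4 t=13 v=7: → [9,21); WM=6
i=5 t=13 v=9: → [9,21); WM=6
i=6 t=14 v=1: → [9,21); WM=6
i=7 t=14 v=9: → [9,21); WM=12; [0,12) fires=29
i=8 t=10 v=6: DROP (t<12-1); WM=12
i=9 t=21 v=6: → [18,30); WM=12
i=10 t=22 v=4: → [18,30); WM=12
i=11 t=24 v=4: → [18,30); WM=22; [9,21) fires=26
i=12 t=27 v=4: → [27,39),[18,30); WM=22
i=13 t=27 v=8: → [27,39),[18,30); WM=22
i=14 t=17 v=2: DROP (t<22-1); WM=22
i=15 t=30 v=4: → [27,39); WM=28
i=16 t=31 v=4: → [27,39); WM=28
i=17 t=30 v=1: → [27,39); WM=28
i=18 t=30 v=4: → [27,39); WM=28
i=19 t=31 v=6: → [27,39); WM=29
i=20 t=34 v=5: → [27,39); WM=29
i=21 t=34 v=7: → [27,39); WM=29
i=22 t=35 v=7: → [27,39); WM=29

8 14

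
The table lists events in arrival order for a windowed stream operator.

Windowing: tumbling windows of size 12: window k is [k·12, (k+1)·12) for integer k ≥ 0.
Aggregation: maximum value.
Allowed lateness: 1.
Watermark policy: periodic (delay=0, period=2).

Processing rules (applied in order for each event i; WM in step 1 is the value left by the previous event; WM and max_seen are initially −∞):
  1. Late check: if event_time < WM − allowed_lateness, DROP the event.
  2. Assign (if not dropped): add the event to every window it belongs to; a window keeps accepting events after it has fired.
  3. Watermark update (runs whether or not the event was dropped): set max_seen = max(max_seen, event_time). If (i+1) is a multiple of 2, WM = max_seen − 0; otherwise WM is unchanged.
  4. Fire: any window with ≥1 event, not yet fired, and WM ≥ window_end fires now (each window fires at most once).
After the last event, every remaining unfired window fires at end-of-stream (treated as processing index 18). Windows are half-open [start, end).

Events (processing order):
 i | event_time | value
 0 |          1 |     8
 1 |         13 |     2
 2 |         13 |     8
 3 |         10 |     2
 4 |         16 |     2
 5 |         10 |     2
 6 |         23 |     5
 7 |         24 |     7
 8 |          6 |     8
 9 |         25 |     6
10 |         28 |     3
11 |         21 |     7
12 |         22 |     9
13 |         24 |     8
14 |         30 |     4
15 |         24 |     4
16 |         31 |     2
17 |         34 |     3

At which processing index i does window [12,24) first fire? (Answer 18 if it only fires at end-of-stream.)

i=0 t=1 v=8: → [0,12); WM=−∞
i=1 t=13 v=2: → [12,24); WM=13; [0,12) fires=8
i=2 t=13 v=8: → [12,24); WM=13
i=3 t=10 v=2: DROP (t<13-1); WM=13
i=4 t=16 v=2: → [12,24); WM=13
i=5 t=10 v=2: DROP (t<13-1); WM=16
i=6 t=23 v=5: → [12,24); WM=16
i=7 t=24 v=7: → [24,36); WM=24; [12,24) fires=8
i=8 t=6 v=8: DROP (t<24-1); WM=24
i=9 t=25 v=6: → [24,36); WM=25
i=10 t=28 v=3: → [24,36); WM=25
i=11 t=21 v=7: DROP (t<25-1); WM=28
i=12 t=22 v=9: DROP (t<28-1); WM=28
i=13 t=24 v=8: DROP (t<28-1); WM=28
i=14 t=30 v=4: → [24,36); WM=28
i=15 t=24 v=4: DROP (t<28-1); WM=30
i=16 t=31 v=2: → [24,36); WM=30
i=17 t=34 v=3: → [24,36); WM=34

7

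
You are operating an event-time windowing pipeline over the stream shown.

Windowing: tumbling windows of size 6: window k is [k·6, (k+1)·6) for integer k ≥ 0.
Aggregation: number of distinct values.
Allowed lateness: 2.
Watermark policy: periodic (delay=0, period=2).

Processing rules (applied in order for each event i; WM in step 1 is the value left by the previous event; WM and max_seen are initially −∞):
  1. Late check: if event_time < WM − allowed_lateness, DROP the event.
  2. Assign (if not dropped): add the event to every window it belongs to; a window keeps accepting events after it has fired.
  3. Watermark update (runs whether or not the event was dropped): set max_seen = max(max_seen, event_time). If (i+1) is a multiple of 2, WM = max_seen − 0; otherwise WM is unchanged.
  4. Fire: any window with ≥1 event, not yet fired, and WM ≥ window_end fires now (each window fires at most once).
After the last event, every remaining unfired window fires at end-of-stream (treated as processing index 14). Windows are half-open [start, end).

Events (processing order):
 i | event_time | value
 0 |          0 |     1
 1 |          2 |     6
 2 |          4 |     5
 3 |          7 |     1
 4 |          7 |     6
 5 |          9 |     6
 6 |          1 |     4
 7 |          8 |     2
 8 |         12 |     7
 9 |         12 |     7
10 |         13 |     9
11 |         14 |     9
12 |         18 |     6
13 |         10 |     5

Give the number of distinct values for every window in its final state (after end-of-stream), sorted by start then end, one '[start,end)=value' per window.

[0,6)=3 [6,12)=3 [12,18)=2 [18,24)=1

i=0 t=0 v=1: → [0,6); WM=−∞
i=1 t=2 v=6: → [0,6); WM=2
i=2 t=4 v=5: → [0,6); WM=2
i=3 t=7 v=1: → [6,12); WM=7; [0,6) fires=3
i=4 t=7 v=6: → [6,12); WM=7
i=5 t=9 v=6: → [6,12); WM=9
i=6 t=1 v=4: DROP (t<9-2); WM=9
i=7 t=8 v=2: → [6,12); WM=9
i=8 t=12 v=7: → [12,18); WM=9
i=9 t=12 v=7: → [12,18); WM=12; [6,12) fires=3
i=10 t=13 v=9: → [12,18); WM=12
i=11 t=14 v=9: → [12,18); WM=14
i=12 t=18 v=6: → [18,24); WM=14
i=13 t=10 v=5: DROP (t<14-2); WM=18; [12,18) fires=2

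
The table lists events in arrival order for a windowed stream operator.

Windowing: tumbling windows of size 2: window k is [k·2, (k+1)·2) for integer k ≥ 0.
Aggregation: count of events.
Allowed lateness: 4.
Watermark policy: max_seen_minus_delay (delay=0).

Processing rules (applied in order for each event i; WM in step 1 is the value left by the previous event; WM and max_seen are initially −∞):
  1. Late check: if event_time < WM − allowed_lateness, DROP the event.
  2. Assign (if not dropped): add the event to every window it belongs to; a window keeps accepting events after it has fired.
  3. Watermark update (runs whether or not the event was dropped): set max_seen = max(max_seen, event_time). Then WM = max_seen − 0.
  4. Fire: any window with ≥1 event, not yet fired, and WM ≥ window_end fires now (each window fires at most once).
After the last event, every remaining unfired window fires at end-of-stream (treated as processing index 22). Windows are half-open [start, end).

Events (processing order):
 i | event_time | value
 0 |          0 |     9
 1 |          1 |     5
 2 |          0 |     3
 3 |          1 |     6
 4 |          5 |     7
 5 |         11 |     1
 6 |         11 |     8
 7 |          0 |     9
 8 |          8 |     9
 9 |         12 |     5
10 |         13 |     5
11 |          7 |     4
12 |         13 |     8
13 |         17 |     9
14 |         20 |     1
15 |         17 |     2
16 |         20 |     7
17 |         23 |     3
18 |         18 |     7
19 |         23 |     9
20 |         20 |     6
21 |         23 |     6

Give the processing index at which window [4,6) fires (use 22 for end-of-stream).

5

i=0 t=0 v=9: → [0,2); WM=0
i=1 t=1 v=5: → [0,2); WM=1
i=2 t=0 v=3: → [0,2); WM=1
i=3 t=1 v=6: → [0,2); WM=1
i=4 t=5 v=7: → [4,6); WM=5; [0,2) fires=4
i=5 t=11 v=1: → [10,12); WM=11; [4,6) fires=1
i=6 t=11 v=8: → [10,12); WM=11
i=7 t=0 v=9: DROP (t<11-4); WM=11
i=8 t=8 v=9: → [8,10); WM=11; [8,10) fires=1
i=9 t=12 v=5: → [12,14); WM=12; [10,12) fires=2
i=10 t=13 v=5: → [12,14); WM=13
i=11 t=7 v=4: DROP (t<13-4); WM=13
i=12 t=13 v=8: → [12,14); WM=13
i=13 t=17 v=9: → [16,18); WM=17; [12,14) fires=3
i=14 t=20 v=1: → [20,22); WM=20; [16,18) fires=1
i=15 t=17 v=2: → [16,18); WM=20
i=16 t=20 v=7: → [20,22); WM=20
i=17 t=23 v=3: → [22,24); WM=23; [20,22) fires=2
i=18 t=18 v=7: DROP (t<23-4); WM=23
i=19 t=23 v=9: → [22,24); WM=23
i=20 t=20 v=6: → [20,22); WM=23
i=21 t=23 v=6: → [22,24); WM=23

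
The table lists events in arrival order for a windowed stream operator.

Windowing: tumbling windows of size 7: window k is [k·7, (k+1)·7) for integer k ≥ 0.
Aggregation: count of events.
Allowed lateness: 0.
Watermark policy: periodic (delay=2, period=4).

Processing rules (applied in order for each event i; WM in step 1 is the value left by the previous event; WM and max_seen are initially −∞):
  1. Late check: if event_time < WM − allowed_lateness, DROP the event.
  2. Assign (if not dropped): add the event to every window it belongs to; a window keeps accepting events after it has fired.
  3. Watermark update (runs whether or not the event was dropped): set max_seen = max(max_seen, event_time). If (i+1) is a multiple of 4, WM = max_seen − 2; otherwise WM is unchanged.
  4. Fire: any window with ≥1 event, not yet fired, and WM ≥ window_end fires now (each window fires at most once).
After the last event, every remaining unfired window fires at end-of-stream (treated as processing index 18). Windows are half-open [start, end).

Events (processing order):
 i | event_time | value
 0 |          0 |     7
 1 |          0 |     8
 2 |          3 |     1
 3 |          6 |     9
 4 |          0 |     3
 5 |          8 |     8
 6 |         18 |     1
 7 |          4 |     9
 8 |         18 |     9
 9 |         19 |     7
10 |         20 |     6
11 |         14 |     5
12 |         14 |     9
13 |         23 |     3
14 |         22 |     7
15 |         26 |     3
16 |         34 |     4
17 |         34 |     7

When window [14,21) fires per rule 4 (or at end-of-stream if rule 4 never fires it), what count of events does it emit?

4

i=0 t=0 v=7: → [0,7); WM=−∞
i=1 t=0 v=8: → [0,7); WM=−∞
i=2 t=3 v=1: → [0,7); WM=−∞
i=3 t=6 v=9: → [0,7); WM=4
i=4 t=0 v=3: DROP (t<4-0); WM=4
i=5 t=8 v=8: → [7,14); WM=4
i=6 t=18 v=1: → [14,21); WM=4
i=7 t=4 v=9: → [0,7); WM=16; [0,7) fires=5 [7,14) fires=1
i=8 t=18 v=9: → [14,21); WM=16
i=9 t=19 v=7: → [14,21); WM=16
i=10 t=20 v=6: → [14,21); WM=16
i=11 t=14 v=5: DROP (t<16-0); WM=18
i=12 t=14 v=9: DROP (t<18-0); WM=18
i=13 t=23 v=3: → [21,28); WM=18
i=14 t=22 v=7: → [21,28); WM=18
i=15 t=26 v=3: → [21,28); WM=24; [14,21) fires=4
i=16 t=34 v=4: → [28,35); WM=24
i=17 t=34 v=7: → [28,35); WM=24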